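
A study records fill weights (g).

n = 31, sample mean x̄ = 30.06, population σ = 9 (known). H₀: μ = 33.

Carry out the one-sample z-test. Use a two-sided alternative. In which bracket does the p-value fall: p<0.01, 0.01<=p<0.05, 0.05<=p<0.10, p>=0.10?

p-value bracket: 0.05<=p<0.10

SE = σ/√n = 9/√31 = 1.6164
z = (x̄−μ₀)/SE = (30.06−33)/1.6164 = -1.8188
p-value (two-sided) = 0.06894
→ bracket: 0.05<=p<0.10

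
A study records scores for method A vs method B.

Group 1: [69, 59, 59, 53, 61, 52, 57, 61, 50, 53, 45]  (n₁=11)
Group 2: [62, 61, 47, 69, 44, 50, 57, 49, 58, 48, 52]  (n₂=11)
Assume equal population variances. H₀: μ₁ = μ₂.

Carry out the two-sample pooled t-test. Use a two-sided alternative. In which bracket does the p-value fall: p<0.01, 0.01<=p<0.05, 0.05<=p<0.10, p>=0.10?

p-value bracket: p>=0.10

x̄₁=56.273, s₁=6.544, n₁=11
x̄₂=54.273, s₂=7.695, n₂=11
s_p² = [10·6.544² + 10·7.695²]/20 = 51.0182
SE = √(s_p²·(1/11+1/11)) = 3.0457
t = (56.273−54.273)/3.0457 = 0.6567
df = 20
p-value (two-sided) = 0.51888
→ bracket: p>=0.10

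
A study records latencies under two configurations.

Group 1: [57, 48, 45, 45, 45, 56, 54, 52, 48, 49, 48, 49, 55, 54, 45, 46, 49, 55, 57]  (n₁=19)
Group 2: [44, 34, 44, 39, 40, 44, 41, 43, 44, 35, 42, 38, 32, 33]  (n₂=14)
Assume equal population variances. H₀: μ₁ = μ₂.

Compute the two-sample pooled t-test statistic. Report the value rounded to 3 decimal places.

x̄₁=50.368, s₁=4.400, n₁=19
x̄₂=39.500, s₂=4.416, n₂=14
s_p² = [18·4.400² + 13·4.416²]/31 = 19.4168
SE = √(s_p²·(1/19+1/14)) = 1.5520
t = (50.368−39.500)/1.5520 = 7.0026
df = 31

test statistic = 7.003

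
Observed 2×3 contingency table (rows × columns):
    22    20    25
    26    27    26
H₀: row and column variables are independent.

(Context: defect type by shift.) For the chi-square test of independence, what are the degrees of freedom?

df = (r−1)(c−1) = (2−1)·(3−1) = 2

degrees of freedom = 2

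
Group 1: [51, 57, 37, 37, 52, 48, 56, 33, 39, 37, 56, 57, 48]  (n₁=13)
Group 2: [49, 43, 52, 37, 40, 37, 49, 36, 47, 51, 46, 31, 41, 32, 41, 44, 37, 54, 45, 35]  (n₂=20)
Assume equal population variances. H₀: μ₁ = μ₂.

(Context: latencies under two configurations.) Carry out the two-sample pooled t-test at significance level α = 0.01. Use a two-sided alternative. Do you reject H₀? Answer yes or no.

x̄₁=46.769, s₁=8.964, n₁=13
x̄₂=42.350, s₂=6.738, n₂=20
s_p² = [12·8.964² + 19·6.738²]/31 = 58.9309
SE = √(s_p²·(1/13+1/20)) = 2.7349
t = (46.769−42.350)/2.7349 = 1.6159
df = 31
p-value (two-sided) = 0.11626
At α=0.01: p ≥ α → fail to reject H₀

reject H₀: no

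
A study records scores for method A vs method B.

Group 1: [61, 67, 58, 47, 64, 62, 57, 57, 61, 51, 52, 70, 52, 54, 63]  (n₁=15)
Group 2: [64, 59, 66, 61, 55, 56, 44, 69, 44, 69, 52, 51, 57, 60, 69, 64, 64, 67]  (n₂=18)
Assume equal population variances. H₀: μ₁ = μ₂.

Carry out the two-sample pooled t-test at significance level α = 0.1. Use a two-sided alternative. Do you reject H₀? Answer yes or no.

reject H₀: no

x̄₁=58.400, s₁=6.423, n₁=15
x̄₂=59.500, s₂=7.972, n₂=18
s_p² = [14·6.423² + 17·7.972²]/31 = 53.4871
SE = √(s_p²·(1/15+1/18)) = 2.5568
t = (58.400−59.500)/2.5568 = -0.4302
df = 31
p-value (two-sided) = 0.67001
At α=0.1: p ≥ α → fail to reject H₀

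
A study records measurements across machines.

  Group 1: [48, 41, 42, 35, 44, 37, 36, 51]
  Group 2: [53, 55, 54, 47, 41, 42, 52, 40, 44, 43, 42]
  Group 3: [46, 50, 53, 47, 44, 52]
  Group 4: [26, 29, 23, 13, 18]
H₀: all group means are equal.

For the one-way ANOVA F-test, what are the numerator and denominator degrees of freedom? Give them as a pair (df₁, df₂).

k = 4 groups, N = 30 total
df = (k−1, N−k) = (4−1, 30−4) = (3, 26)

degrees of freedom = [3, 26]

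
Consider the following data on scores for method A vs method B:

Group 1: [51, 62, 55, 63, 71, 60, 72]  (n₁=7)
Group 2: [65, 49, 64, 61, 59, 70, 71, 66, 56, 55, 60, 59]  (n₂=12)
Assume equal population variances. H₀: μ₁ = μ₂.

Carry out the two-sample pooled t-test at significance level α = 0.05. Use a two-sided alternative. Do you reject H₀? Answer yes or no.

x̄₁=62.000, s₁=7.703, n₁=7
x̄₂=61.250, s₂=6.355, n₂=12
s_p² = [6·7.703² + 11·6.355²]/17 = 47.0735
SE = √(s_p²·(1/7+1/12)) = 3.2631
t = (62.000−61.250)/3.2631 = 0.2298
df = 17
p-value (two-sided) = 0.82095
At α=0.05: p ≥ α → fail to reject H₀

reject H₀: no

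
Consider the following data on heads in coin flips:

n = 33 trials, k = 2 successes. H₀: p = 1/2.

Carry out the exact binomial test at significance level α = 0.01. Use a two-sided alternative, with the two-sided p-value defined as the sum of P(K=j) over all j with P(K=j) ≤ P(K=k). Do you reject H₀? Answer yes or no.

Exact binomial: n=33, k=2, p₀=1/2=0.5000
P(X=j) = C(n,j)·p₀^j·(1−p₀)^(n−j); p = Σ P(X=j) over j with P(X=j) ≤ P(X=2)
p-value (two-sided) = 0.00000
At α=0.01: p < α → reject H₀

reject H₀: yes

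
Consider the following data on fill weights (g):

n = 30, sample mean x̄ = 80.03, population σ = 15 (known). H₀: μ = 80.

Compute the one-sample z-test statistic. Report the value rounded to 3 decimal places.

SE = σ/√n = 15/√30 = 2.7386
z = (x̄−μ₀)/SE = (80.03−80)/2.7386 = 0.0110

test statistic = 0.011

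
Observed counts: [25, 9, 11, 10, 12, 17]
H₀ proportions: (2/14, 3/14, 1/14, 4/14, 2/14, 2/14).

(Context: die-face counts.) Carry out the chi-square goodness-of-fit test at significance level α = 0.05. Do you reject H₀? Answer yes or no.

n = 84; E_i = n·p_i = [12.00, 18.00, 6.00, 24.00, 12.00, 12.00]
χ² = (25−12.00)²/12.00 + (9−18.00)²/18.00 + (11−6.00)²/6.00 + (10−24.00)²/24.00 + (12−12.00)²/12.00 + (17−12.00)²/12.00 = 33.0000
df = 5
p-value (upper-tail) = 0.00000
At α=0.05: p < α → reject H₀

reject H₀: yes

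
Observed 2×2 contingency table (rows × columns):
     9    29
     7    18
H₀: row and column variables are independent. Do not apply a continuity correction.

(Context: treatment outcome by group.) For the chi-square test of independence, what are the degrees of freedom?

degrees of freedom = 1

df = (r−1)(c−1) = (2−1)·(2−1) = 1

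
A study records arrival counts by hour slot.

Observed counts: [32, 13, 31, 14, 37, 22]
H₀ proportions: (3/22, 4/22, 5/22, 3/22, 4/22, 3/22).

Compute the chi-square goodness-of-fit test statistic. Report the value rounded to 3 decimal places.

test statistic = 20.016

n = 149; E_i = n·p_i = [20.32, 27.09, 33.86, 20.32, 27.09, 20.32]
χ² = (32−20.32)²/20.32 + (13−27.09)²/27.09 + (31−33.86)²/33.86 + (14−20.32)²/20.32 + (37−27.09)²/27.09 + (22−20.32)²/20.32 = 20.0161
df = 5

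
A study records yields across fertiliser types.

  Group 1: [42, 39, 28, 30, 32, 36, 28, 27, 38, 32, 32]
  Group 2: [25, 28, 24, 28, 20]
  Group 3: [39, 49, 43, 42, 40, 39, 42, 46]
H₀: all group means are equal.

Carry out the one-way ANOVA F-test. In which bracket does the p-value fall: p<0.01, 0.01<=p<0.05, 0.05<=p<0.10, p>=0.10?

Group means [33.09, 25.00, 42.50], grand mean 34.542
SSB = Σnᵢ(x̄ᵢ−x̄)² = 985.049; SSW = ΣΣ(x−x̄ᵢ)² = 378.909
MSB = 985.049/2 = 492.5246; MSW = 378.909/21 = 18.0433
F = MSB/MSW = 27.2968
df = (2, 21)
p-value (upper-tail) = 0.00000
→ bracket: p<0.01

p-value bracket: p<0.01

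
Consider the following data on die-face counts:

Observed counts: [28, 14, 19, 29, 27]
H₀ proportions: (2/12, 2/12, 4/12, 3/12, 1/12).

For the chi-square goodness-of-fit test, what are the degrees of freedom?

df = k − 1 = 5 − 1 = 4

degrees of freedom = 4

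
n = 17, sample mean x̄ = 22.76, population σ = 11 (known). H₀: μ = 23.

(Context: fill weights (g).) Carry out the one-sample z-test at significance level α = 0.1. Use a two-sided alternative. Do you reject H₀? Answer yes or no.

reject H₀: no

SE = σ/√n = 11/√17 = 2.6679
z = (x̄−μ₀)/SE = (22.76−23)/2.6679 = -0.0900
p-value (two-sided) = 0.92832
At α=0.1: p ≥ α → fail to reject H₀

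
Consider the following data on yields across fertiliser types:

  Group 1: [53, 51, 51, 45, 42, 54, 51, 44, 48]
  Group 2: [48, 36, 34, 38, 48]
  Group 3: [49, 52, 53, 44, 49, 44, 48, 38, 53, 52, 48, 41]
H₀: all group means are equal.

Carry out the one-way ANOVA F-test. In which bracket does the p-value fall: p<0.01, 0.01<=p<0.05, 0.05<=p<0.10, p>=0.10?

Group means [48.78, 40.80, 47.58], grand mean 46.692
SSB = Σnᵢ(x̄ᵢ−x̄)² = 222.266; SSW = ΣΣ(x−x̄ᵢ)² = 587.272
MSB = 222.266/2 = 111.1331; MSW = 587.272/23 = 25.5336
F = MSB/MSW = 4.3524
df = (2, 23)
p-value (upper-tail) = 0.02494
→ bracket: 0.01<=p<0.05

p-value bracket: 0.01<=p<0.05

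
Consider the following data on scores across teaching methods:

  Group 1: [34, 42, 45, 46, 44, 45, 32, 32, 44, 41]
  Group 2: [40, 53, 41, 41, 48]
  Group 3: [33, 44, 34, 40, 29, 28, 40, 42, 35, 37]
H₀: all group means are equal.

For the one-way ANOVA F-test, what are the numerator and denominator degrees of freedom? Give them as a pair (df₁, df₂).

degrees of freedom = [2, 22]

k = 3 groups, N = 25 total
df = (k−1, N−k) = (3−1, 25−3) = (2, 22)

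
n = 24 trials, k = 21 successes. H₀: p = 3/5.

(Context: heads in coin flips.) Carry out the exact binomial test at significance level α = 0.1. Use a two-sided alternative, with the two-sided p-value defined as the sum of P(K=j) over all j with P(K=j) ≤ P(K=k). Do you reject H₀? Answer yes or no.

Exact binomial: n=24, k=21, p₀=3/5=0.6000
P(X=j) = C(n,j)·p₀^j·(1−p₀)^(n−j); p = Σ P(X=j) over j with P(X=j) ≤ P(X=21)
p-value (two-sided) = 0.00571
At α=0.1: p < α → reject H₀

reject H₀: yes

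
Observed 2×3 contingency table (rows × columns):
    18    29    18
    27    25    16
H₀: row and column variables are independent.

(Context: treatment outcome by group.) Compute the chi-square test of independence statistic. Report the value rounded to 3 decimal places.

test statistic = 2.147

Row totals [65, 68], col totals [45, 54, 34], n=133
χ² = (18−21.99)²/21.99 + (29−26.39)²/26.39 + (18−16.62)²/16.62 + (27−23.01)²/23.01 + (25−27.61)²/27.61 + (16−17.38)²/17.38 = 2.1474
df = 2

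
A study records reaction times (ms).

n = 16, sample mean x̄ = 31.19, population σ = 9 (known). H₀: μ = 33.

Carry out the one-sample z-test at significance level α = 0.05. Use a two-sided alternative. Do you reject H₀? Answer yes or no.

reject H₀: no

SE = σ/√n = 9/√16 = 2.2500
z = (x̄−μ₀)/SE = (31.19−33)/2.2500 = -0.8044
p-value (two-sided) = 0.42114
At α=0.05: p ≥ α → fail to reject H₀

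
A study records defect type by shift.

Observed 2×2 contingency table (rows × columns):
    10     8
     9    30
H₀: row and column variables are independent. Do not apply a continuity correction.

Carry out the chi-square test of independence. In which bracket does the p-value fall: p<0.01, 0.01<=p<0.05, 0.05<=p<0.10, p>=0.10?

p-value bracket: 0.01<=p<0.05

Row totals [18, 39], col totals [19, 38], n=57
χ² = (10−6.00)²/6.00 + (8−12.00)²/12.00 + (9−13.00)²/13.00 + (30−26.00)²/26.00 = 5.8462
df = 1
p-value (upper-tail) = 0.01561
→ bracket: 0.01<=p<0.05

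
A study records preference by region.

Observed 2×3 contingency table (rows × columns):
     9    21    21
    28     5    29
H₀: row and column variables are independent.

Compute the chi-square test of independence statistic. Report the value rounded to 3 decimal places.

Row totals [51, 62], col totals [37, 26, 50], n=113
χ² = (9−16.70)²/16.70 + (21−11.73)²/11.73 + (21−22.57)²/22.57 + (28−20.30)²/20.30 + (5−14.27)²/14.27 + (29−27.43)²/27.43 = 20.0017
df = 2

test statistic = 20.002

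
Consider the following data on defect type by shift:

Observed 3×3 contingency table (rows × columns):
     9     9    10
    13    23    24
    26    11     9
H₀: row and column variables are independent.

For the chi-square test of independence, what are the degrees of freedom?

degrees of freedom = 4

df = (r−1)(c−1) = (3−1)·(3−1) = 4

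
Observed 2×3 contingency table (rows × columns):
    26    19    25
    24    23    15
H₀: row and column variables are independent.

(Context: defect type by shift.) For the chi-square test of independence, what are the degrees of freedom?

degrees of freedom = 2

df = (r−1)(c−1) = (2−1)·(3−1) = 2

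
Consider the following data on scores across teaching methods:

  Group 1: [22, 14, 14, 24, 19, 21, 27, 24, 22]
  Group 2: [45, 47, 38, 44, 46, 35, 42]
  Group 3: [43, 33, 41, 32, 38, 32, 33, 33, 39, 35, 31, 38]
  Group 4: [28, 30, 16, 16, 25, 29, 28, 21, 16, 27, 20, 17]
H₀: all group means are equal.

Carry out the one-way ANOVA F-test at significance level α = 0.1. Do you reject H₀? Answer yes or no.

reject H₀: yes

Group means [20.78, 42.43, 35.67, 22.75], grand mean 29.625
SSB = Σnᵢ(x̄ᵢ−x̄)² = 2857.188; SSW = ΣΣ(x−x̄ᵢ)² = 800.187
MSB = 2857.188/3 = 952.3962; MSW = 800.187/36 = 22.2274
F = MSB/MSW = 42.8478
df = (3, 36)
p-value (upper-tail) = 0.00000
At α=0.1: p < α → reject H₀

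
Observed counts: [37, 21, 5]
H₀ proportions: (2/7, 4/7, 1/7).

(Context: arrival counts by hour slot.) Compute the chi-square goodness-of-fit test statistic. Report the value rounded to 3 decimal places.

test statistic = 28.083

n = 63; E_i = n·p_i = [18.00, 36.00, 9.00]
χ² = (37−18.00)²/18.00 + (21−36.00)²/36.00 + (5−9.00)²/9.00 = 28.0833
df = 2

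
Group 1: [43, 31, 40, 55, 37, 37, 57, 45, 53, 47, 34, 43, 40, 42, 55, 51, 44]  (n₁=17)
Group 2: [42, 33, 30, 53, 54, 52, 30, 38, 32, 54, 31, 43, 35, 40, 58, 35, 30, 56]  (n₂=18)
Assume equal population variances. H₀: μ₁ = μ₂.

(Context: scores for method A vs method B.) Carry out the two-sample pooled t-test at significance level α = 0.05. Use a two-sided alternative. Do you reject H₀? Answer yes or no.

reject H₀: no

x̄₁=44.353, s₁=7.721, n₁=17
x̄₂=41.444, s₂=10.314, n₂=18
s_p² = [16·7.721² + 17·10.314²]/33 = 83.7069
SE = √(s_p²·(1/17+1/18)) = 3.0942
t = (44.353−41.444)/3.0942 = 0.9400
df = 33
p-value (two-sided) = 0.35406
At α=0.05: p ≥ α → fail to reject H₀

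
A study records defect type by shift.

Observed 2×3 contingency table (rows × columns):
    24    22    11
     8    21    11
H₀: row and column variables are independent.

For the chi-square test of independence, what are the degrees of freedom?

df = (r−1)(c−1) = (2−1)·(3−1) = 2

degrees of freedom = 2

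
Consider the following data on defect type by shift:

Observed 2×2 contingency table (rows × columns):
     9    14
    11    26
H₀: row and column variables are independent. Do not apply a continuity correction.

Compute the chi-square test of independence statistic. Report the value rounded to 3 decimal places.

test statistic = 0.564

Row totals [23, 37], col totals [20, 40], n=60
χ² = (9−7.67)²/7.67 + (14−15.33)²/15.33 + (11−12.33)²/12.33 + (26−24.67)²/24.67 = 0.5640
df = 1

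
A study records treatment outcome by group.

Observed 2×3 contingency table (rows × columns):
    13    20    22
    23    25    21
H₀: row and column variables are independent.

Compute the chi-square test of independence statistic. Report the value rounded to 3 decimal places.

test statistic = 1.799

Row totals [55, 69], col totals [36, 45, 43], n=124
χ² = (13−15.97)²/15.97 + (20−19.96)²/19.96 + (22−19.07)²/19.07 + (23−20.03)²/20.03 + (25−25.04)²/25.04 + (21−23.93)²/23.93 = 1.7989
df = 2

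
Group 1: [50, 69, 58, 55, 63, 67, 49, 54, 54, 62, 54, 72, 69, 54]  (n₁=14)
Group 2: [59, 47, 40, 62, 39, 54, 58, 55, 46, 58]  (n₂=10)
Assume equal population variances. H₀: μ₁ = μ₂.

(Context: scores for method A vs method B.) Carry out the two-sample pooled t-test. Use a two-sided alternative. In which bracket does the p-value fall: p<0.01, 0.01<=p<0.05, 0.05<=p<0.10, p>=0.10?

x̄₁=59.286, s₁=7.620, n₁=14
x̄₂=51.800, s₂=8.217, n₂=10
s_p² = [13·7.620² + 9·8.217²]/22 = 61.9299
SE = √(s_p²·(1/14+1/10)) = 3.2583
t = (59.286−51.800)/3.2583 = 2.2974
df = 22
p-value (two-sided) = 0.03148
→ bracket: 0.01<=p<0.05

p-value bracket: 0.01<=p<0.05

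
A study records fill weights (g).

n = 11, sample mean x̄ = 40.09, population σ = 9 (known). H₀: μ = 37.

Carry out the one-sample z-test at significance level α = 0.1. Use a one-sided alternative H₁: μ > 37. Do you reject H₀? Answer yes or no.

SE = σ/√n = 9/√11 = 2.7136
z = (x̄−μ₀)/SE = (40.09−37)/2.7136 = 1.1387
p-value (one-sided, H₁ greater) = 0.12741
At α=0.1: p ≥ α → fail to reject H₀

reject H₀: no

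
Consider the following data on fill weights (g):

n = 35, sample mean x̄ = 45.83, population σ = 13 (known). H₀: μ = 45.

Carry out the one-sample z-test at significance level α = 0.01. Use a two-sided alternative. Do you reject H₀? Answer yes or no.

SE = σ/√n = 13/√35 = 2.1974
z = (x̄−μ₀)/SE = (45.83−45)/2.1974 = 0.3777
p-value (two-sided) = 0.70564
At α=0.01: p ≥ α → fail to reject H₀

reject H₀: no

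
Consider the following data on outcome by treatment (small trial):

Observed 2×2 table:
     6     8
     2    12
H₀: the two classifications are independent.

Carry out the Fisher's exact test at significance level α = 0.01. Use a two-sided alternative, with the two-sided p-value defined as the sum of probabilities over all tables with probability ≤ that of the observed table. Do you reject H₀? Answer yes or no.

Margins: r₁=14, r₂=14, c₁=8, c₂=20, n=28
p_obs = C(14,6)·C(14,2)/C(28,8); sum pmf over tables with pmf ≤ p_obs
p-value (two-sided) = 0.20870
At α=0.01: p ≥ α → fail to reject H₀

reject H₀: no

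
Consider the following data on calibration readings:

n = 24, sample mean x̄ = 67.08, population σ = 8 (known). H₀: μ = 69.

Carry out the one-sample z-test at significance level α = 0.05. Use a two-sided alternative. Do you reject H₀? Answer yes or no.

reject H₀: no

SE = σ/√n = 8/√24 = 1.6330
z = (x̄−μ₀)/SE = (67.08−69)/1.6330 = -1.1758
p-value (two-sided) = 0.23969
At α=0.05: p ≥ α → fail to reject H₀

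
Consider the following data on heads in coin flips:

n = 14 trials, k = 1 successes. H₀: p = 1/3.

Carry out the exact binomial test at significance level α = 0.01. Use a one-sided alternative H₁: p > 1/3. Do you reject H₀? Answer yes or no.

reject H₀: no

Exact binomial: n=14, k=1, p₀=1/3=0.3333
P(X≥1) from Σ C(n,i)·p₀^i·(1−p₀)^(n−i)
p-value (one-sided, H₁ greater) = 0.99657
At α=0.01: p ≥ α → fail to reject H₀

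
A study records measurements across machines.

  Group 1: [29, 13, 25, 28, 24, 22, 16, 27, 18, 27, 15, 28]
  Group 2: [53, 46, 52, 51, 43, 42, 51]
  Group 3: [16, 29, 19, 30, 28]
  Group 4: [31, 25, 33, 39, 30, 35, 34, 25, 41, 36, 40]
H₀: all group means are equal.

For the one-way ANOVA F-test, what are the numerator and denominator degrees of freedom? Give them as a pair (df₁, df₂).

degrees of freedom = [3, 31]

k = 4 groups, N = 35 total
df = (k−1, N−k) = (4−1, 35−4) = (3, 31)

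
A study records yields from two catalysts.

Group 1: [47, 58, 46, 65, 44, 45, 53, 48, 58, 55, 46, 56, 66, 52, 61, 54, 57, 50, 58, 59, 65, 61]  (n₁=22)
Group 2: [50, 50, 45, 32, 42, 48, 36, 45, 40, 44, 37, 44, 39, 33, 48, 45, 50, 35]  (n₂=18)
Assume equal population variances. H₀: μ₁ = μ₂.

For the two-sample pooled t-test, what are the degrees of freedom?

degrees of freedom = 38

df = n₁ + n₂ − 2 = 22 + 18 − 2 = 38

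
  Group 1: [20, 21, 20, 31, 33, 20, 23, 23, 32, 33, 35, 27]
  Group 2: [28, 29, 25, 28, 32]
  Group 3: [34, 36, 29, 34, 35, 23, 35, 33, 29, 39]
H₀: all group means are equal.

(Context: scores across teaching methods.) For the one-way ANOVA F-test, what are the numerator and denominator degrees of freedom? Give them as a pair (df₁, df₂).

k = 3 groups, N = 27 total
df = (k−1, N−k) = (3−1, 27−3) = (2, 24)

degrees of freedom = [2, 24]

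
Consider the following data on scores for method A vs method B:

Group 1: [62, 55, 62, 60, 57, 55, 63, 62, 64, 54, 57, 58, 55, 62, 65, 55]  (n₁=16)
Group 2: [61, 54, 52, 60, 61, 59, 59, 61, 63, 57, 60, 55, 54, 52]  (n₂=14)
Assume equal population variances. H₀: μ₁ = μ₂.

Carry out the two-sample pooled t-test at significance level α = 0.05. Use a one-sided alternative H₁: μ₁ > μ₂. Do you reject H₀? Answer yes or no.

x̄₁=59.125, s₁=3.757, n₁=16
x̄₂=57.714, s₂=3.667, n₂=14
s_p² = [15·3.757² + 13·3.667²]/28 = 13.8074
SE = √(s_p²·(1/16+1/14)) = 1.3599
t = (59.125−57.714)/1.3599 = 1.0374
df = 28
p-value (one-sided, H₁ greater) = 0.15421
At α=0.05: p ≥ α → fail to reject H₀

reject H₀: no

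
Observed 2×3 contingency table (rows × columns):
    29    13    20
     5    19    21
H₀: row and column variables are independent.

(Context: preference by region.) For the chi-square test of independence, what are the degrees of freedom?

degrees of freedom = 2

df = (r−1)(c−1) = (2−1)·(3−1) = 2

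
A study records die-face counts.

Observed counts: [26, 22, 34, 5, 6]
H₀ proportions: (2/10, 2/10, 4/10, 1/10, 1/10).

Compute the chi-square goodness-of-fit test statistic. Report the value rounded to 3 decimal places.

n = 93; E_i = n·p_i = [18.60, 18.60, 37.20, 9.30, 9.30]
χ² = (26−18.60)²/18.60 + (22−18.60)²/18.60 + (34−37.20)²/37.20 + (5−9.30)²/9.30 + (6−9.30)²/9.30 = 7.0000
df = 4

test statistic = 7.000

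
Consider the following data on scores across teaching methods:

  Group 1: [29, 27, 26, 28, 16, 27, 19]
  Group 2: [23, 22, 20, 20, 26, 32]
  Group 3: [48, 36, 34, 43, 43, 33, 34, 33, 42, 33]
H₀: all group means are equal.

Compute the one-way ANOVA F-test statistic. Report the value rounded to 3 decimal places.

test statistic = 19.905

Group means [24.57, 23.83, 37.90], grand mean 30.174
SSB = Σnᵢ(x̄ᵢ−x̄)² = 1057.857; SSW = ΣΣ(x−x̄ᵢ)² = 531.448
MSB = 1057.857/2 = 528.9284; MSW = 531.448/20 = 26.5724
F = MSB/MSW = 19.9052
df = (2, 20)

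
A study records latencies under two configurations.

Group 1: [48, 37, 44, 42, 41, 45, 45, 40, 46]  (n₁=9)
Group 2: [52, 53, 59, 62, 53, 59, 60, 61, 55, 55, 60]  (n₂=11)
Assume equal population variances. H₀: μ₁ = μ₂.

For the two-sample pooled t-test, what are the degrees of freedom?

degrees of freedom = 18

df = n₁ + n₂ − 2 = 9 + 11 − 2 = 18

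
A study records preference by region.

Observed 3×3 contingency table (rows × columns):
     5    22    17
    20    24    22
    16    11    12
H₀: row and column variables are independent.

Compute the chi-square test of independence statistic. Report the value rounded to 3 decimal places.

Row totals [44, 66, 39], col totals [41, 57, 51], n=149
χ² = (5−12.11)²/12.11 + (22−16.83)²/16.83 + (17−15.06)²/15.06 + (20−18.16)²/18.16 + (24−25.25)²/25.25 + (22−22.59)²/22.59 + (16−10.73)²/10.73 + (11−14.92)²/14.92 + (12−13.35)²/13.35 = 10.0244
df = 4

test statistic = 10.024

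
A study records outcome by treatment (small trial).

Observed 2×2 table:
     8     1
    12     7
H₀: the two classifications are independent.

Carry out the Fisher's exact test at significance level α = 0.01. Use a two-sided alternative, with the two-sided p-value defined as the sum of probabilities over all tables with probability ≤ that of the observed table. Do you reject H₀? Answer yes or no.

reject H₀: no

Margins: r₁=9, r₂=19, c₁=20, c₂=8, n=28
p_obs = C(9,8)·C(19,12)/C(28,20); sum pmf over tables with pmf ≤ p_obs
p-value (two-sided) = 0.21435
At α=0.01: p ≥ α → fail to reject H₀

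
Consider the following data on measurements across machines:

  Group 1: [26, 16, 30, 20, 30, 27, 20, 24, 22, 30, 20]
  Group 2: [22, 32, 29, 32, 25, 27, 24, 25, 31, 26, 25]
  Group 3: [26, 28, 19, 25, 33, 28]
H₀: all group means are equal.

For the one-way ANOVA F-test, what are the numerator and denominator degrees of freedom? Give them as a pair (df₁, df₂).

k = 3 groups, N = 28 total
df = (k−1, N−k) = (3−1, 28−3) = (2, 25)

degrees of freedom = [2, 25]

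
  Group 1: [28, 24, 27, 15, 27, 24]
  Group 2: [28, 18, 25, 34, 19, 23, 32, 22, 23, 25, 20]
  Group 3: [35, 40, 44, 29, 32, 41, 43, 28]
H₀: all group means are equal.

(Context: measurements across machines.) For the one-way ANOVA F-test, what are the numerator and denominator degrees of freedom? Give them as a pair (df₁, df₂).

k = 3 groups, N = 25 total
df = (k−1, N−k) = (3−1, 25−3) = (2, 22)

degrees of freedom = [2, 22]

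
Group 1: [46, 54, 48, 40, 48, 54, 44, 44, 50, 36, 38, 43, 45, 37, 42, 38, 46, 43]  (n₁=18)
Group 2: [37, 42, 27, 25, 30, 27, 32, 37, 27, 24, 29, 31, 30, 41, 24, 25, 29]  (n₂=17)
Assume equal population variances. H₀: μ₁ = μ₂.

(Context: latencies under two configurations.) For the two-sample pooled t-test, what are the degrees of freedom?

df = n₁ + n₂ − 2 = 18 + 17 − 2 = 33

degrees of freedom = 33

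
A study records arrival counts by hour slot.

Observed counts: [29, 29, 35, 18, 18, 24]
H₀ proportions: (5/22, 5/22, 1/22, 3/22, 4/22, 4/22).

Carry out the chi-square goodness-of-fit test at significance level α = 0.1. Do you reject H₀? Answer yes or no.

n = 153; E_i = n·p_i = [34.77, 34.77, 6.95, 20.86, 27.82, 27.82]
χ² = (29−34.77)²/34.77 + (29−34.77)²/34.77 + (35−6.95)²/6.95 + (18−20.86)²/20.86 + (18−27.82)²/27.82 + (24−27.82)²/27.82 = 119.3974
df = 5
p-value (upper-tail) = 0.00000
At α=0.1: p < α → reject H₀

reject H₀: yes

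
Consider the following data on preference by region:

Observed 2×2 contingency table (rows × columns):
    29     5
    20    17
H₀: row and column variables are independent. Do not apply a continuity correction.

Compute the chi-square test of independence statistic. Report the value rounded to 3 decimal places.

Row totals [34, 37], col totals [49, 22], n=71
χ² = (29−23.46)²/23.46 + (5−10.54)²/10.54 + (20−25.54)²/25.54 + (17−11.46)²/11.46 = 8.0862
df = 1

test statistic = 8.086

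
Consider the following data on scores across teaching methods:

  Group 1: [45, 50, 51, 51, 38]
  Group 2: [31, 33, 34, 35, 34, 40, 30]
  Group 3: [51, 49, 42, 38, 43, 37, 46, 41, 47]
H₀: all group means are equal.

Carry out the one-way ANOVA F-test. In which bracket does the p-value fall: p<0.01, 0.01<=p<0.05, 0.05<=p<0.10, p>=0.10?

Group means [47.00, 33.86, 43.78], grand mean 41.238
SSB = Σnᵢ(x̄ᵢ−x̄)² = 605.397; SSW = ΣΣ(x−x̄ᵢ)² = 374.413
MSB = 605.397/2 = 302.6984; MSW = 374.413/18 = 20.8007
F = MSB/MSW = 14.5523
df = (2, 18)
p-value (upper-tail) = 0.00017
→ bracket: p<0.01

p-value bracket: p<0.01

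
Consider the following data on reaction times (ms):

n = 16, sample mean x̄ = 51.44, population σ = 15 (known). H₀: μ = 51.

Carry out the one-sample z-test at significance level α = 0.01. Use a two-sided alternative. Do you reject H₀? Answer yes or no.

SE = σ/√n = 15/√16 = 3.7500
z = (x̄−μ₀)/SE = (51.44−51)/3.7500 = 0.1173
p-value (two-sided) = 0.90660
At α=0.01: p ≥ α → fail to reject H₀

reject H₀: no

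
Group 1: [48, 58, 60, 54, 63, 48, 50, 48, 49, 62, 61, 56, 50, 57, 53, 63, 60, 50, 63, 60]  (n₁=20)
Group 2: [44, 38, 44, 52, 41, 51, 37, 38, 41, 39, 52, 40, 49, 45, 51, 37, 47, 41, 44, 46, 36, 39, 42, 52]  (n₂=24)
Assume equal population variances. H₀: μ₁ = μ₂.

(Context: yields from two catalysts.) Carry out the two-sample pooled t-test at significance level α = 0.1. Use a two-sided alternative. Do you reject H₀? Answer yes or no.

reject H₀: yes

x̄₁=55.650, s₁=5.715, n₁=20
x̄₂=43.583, s₂=5.340, n₂=24
s_p² = [19·5.715² + 23·5.340²]/42 = 30.3901
SE = √(s_p²·(1/20+1/24)) = 1.6691
t = (55.650−43.583)/1.6691 = 7.2296
df = 42
p-value (two-sided) = 0.00000
At α=0.1: p < α → reject H₀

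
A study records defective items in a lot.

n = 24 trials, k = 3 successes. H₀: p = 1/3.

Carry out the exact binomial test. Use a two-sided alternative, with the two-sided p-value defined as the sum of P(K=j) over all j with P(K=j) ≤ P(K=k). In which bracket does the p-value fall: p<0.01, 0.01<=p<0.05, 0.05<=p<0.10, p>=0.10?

p-value bracket: 0.01<=p<0.05

Exact binomial: n=24, k=3, p₀=1/3=0.3333
P(X=j) = C(n,j)·p₀^j·(1−p₀)^(n−j); p = Σ P(X=j) over j with P(X=j) ≤ P(X=3)
p-value (two-sided) = 0.03024
→ bracket: 0.01<=p<0.05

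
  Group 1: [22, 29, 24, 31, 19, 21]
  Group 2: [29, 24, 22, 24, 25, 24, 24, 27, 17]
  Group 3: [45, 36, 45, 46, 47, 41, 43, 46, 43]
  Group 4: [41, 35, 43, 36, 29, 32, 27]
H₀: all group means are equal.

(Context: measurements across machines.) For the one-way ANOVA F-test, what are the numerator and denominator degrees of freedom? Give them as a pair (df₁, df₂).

degrees of freedom = [3, 27]

k = 4 groups, N = 31 total
df = (k−1, N−k) = (4−1, 31−4) = (3, 27)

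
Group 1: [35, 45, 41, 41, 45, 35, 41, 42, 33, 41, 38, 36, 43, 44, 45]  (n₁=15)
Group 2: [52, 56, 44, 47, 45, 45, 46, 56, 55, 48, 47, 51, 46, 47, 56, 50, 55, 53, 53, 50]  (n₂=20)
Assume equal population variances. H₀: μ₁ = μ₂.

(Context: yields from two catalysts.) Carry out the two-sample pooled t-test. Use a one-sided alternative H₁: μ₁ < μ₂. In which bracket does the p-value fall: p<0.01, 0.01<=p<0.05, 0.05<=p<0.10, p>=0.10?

p-value bracket: p<0.01

x̄₁=40.333, s₁=4.012, n₁=15
x̄₂=50.100, s₂=4.166, n₂=20
s_p² = [14·4.012² + 19·4.166²]/33 = 16.8222
SE = √(s_p²·(1/15+1/20)) = 1.4009
t = (40.333−50.100)/1.4009 = -6.9716
df = 33
p-value (one-sided, H₁ less) = 0.00000
→ bracket: p<0.01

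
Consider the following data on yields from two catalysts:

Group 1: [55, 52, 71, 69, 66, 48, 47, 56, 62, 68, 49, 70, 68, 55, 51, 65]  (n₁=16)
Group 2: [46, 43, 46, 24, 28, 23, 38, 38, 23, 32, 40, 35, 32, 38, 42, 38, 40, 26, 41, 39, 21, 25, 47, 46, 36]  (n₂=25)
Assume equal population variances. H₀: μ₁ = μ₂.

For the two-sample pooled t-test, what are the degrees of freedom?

df = n₁ + n₂ − 2 = 16 + 25 − 2 = 39

degrees of freedom = 39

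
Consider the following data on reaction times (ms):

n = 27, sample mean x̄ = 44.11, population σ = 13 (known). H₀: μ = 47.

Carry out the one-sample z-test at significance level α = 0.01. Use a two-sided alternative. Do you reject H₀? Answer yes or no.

reject H₀: no

SE = σ/√n = 13/√27 = 2.5019
z = (x̄−μ₀)/SE = (44.11−47)/2.5019 = -1.1551
p-value (two-sided) = 0.24803
At α=0.01: p ≥ α → fail to reject H₀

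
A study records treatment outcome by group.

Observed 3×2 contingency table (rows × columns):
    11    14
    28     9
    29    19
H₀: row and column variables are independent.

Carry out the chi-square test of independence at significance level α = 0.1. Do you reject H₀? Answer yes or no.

reject H₀: yes

Row totals [25, 37, 48], col totals [68, 42], n=110
χ² = (11−15.45)²/15.45 + (14−9.55)²/9.55 + (28−22.87)²/22.87 + (9−14.13)²/14.13 + (29−29.67)²/29.67 + (19−18.33)²/18.33 = 6.4129
df = 2
p-value (upper-tail) = 0.04050
At α=0.1: p < α → reject H₀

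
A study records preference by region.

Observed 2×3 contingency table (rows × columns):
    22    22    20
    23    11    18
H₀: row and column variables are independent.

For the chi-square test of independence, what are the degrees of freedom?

degrees of freedom = 2

df = (r−1)(c−1) = (2−1)·(3−1) = 2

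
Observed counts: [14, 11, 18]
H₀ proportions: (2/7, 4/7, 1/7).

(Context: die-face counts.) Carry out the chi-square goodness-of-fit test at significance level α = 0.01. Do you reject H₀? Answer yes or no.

reject H₀: yes

n = 43; E_i = n·p_i = [12.29, 24.57, 6.14]
χ² = (14−12.29)²/12.29 + (11−24.57)²/24.57 + (18−6.14)²/6.14 = 30.6221
df = 2
p-value (upper-tail) = 0.00000
At α=0.01: p < α → reject H₀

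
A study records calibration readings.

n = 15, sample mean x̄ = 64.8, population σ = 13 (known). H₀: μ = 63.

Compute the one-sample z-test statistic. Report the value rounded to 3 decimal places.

test statistic = 0.536

SE = σ/√n = 13/√15 = 3.3566
z = (x̄−μ₀)/SE = (64.8−63)/3.3566 = 0.5363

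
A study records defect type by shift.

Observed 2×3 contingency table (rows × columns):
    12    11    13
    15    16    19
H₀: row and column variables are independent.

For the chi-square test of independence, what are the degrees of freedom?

df = (r−1)(c−1) = (2−1)·(3−1) = 2

degrees of freedom = 2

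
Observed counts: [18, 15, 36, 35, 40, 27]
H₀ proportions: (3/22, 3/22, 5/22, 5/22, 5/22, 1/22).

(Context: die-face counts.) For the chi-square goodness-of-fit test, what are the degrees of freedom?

df = k − 1 = 6 − 1 = 5

degrees of freedom = 5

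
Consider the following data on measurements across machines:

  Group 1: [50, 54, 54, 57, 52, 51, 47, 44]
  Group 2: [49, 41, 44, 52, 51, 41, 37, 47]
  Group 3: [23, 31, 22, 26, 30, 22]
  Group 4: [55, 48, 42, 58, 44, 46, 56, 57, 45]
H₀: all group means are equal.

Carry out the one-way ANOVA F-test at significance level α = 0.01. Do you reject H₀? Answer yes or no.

Group means [51.12, 45.25, 25.67, 50.11], grand mean 44.387
SSB = Σnᵢ(x̄ᵢ−x̄)² = 2766.758; SSW = ΣΣ(x−x̄ᵢ)² = 722.597
MSB = 2766.758/3 = 922.2525; MSW = 722.597/27 = 26.7629
F = MSB/MSW = 34.4602
df = (3, 27)
p-value (upper-tail) = 0.00000
At α=0.01: p < α → reject H₀

reject H₀: yes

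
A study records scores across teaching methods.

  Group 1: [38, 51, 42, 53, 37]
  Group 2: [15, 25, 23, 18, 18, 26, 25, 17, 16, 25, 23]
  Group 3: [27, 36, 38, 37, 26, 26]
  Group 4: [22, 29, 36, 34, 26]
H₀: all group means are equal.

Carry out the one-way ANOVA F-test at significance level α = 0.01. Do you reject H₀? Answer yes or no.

Group means [44.20, 21.00, 31.67, 29.40], grand mean 29.222
SSB = Σnᵢ(x̄ᵢ−x̄)² = 1901.333; SSW = ΣΣ(x−x̄ᵢ)² = 699.333
MSB = 1901.333/3 = 633.7778; MSW = 699.333/23 = 30.4058
F = MSB/MSW = 20.8440
df = (3, 23)
p-value (upper-tail) = 0.00000
At α=0.01: p < α → reject H₀

reject H₀: yes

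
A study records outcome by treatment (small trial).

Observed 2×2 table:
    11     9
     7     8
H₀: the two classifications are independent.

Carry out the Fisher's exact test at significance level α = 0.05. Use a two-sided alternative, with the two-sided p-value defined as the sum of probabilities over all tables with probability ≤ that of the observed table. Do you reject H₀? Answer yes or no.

reject H₀: no

Margins: r₁=20, r₂=15, c₁=18, c₂=17, n=35
p_obs = C(20,11)·C(15,7)/C(35,18); sum pmf over tables with pmf ≤ p_obs
p-value (two-sided) = 0.73799
At α=0.05: p ≥ α → fail to reject H₀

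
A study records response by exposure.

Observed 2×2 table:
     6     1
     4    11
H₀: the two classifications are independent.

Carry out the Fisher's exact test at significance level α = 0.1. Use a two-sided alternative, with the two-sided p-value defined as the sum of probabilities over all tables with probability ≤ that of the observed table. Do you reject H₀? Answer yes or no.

Margins: r₁=7, r₂=15, c₁=10, c₂=12, n=22
p_obs = C(7,6)·C(15,4)/C(22,10); sum pmf over tables with pmf ≤ p_obs
p-value (two-sided) = 0.02012
At α=0.1: p < α → reject H₀

reject H₀: yes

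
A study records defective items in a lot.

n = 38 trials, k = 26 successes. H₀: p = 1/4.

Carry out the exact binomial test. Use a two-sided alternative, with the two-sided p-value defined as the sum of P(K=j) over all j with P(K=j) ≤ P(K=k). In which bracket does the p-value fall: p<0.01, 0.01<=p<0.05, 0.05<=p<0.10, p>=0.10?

p-value bracket: p<0.01

Exact binomial: n=38, k=26, p₀=1/4=0.2500
P(X=j) = C(n,j)·p₀^j·(1−p₀)^(n−j); p = Σ P(X=j) over j with P(X=j) ≤ P(X=26)
p-value (two-sided) = 0.00000
→ bracket: p<0.01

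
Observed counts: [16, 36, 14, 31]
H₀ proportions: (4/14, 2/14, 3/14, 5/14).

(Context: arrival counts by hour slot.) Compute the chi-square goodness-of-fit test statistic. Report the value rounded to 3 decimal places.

n = 97; E_i = n·p_i = [27.71, 13.86, 20.79, 34.64]
χ² = (16−27.71)²/27.71 + (36−13.86)²/13.86 + (14−20.79)²/20.79 + (31−34.64)²/34.64 = 42.9326
df = 3

test statistic = 42.933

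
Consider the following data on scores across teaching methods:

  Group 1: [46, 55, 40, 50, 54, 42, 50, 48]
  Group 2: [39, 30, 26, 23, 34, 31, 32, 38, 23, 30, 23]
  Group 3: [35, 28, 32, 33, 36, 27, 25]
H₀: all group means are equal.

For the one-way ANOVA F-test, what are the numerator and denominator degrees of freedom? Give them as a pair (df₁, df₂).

degrees of freedom = [2, 23]

k = 3 groups, N = 26 total
df = (k−1, N−k) = (3−1, 26−3) = (2, 23)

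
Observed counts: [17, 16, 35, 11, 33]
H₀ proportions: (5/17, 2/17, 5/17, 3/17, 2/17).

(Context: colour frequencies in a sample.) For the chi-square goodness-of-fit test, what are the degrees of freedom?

degrees of freedom = 4

df = k − 1 = 5 − 1 = 4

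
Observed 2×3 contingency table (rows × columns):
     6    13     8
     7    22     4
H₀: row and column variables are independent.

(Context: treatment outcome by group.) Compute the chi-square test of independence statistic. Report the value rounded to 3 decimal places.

test statistic = 3.156

Row totals [27, 33], col totals [13, 35, 12], n=60
χ² = (6−5.85)²/5.85 + (13−15.75)²/15.75 + (8−5.40)²/5.40 + (7−7.15)²/7.15 + (22−19.25)²/19.25 + (4−6.60)²/6.60 = 3.1561
df = 2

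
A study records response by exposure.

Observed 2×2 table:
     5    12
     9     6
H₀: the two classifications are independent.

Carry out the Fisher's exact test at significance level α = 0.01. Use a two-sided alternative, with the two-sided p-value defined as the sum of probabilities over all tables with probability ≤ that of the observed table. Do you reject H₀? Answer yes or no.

reject H₀: no

Margins: r₁=17, r₂=15, c₁=14, c₂=18, n=32
p_obs = C(17,5)·C(15,9)/C(32,14); sum pmf over tables with pmf ≤ p_obs
p-value (two-sided) = 0.15267
At α=0.01: p ≥ α → fail to reject H₀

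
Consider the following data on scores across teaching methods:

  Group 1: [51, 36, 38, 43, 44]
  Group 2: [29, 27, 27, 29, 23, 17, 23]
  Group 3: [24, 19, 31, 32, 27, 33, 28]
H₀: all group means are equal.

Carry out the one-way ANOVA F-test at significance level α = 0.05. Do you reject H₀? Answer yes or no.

reject H₀: yes

Group means [42.40, 25.00, 27.71], grand mean 30.579
SSB = Σnᵢ(x̄ᵢ−x̄)² = 974.003; SSW = ΣΣ(x−x̄ᵢ)² = 396.629
MSB = 974.003/2 = 487.0015; MSW = 396.629/16 = 24.7893
F = MSB/MSW = 19.6456
df = (2, 16)
p-value (upper-tail) = 0.00005
At α=0.05: p < α → reject H₀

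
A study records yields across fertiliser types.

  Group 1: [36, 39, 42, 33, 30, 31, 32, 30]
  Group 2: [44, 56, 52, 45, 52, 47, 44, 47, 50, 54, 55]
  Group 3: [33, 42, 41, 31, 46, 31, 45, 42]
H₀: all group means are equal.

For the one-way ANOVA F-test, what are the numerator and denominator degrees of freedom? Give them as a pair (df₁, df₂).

degrees of freedom = [2, 24]

k = 3 groups, N = 27 total
df = (k−1, N−k) = (3−1, 27−3) = (2, 24)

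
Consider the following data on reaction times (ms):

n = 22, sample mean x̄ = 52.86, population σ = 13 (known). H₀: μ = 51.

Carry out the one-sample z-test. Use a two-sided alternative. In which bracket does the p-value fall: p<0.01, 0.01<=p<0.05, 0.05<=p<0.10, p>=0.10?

p-value bracket: p>=0.10

SE = σ/√n = 13/√22 = 2.7716
z = (x̄−μ₀)/SE = (52.86−51)/2.7716 = 0.6711
p-value (two-sided) = 0.50216
→ bracket: p>=0.10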